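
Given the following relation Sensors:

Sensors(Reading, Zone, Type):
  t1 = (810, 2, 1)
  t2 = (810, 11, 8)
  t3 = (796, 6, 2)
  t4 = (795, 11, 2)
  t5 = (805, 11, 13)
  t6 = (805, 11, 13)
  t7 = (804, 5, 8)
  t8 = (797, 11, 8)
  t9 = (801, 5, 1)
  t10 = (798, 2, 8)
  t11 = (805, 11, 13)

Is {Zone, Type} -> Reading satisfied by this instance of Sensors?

No

(Zone=2, Type=1): row 1 → Reading = 810 ✓
(Zone=11, Type=8): rows 2, 8 → Reading takes values {810, 797} — violation
(Zone=6, Type=2): row 3 → Reading = 796 ✓
(Zone=11, Type=2): row 4 → Reading = 795 ✓
(Zone=11, Type=13): rows 5, 6, 11 → Reading = 805, 805, 805 ✓
(Zone=5, Type=8): row 7 → Reading = 804 ✓
(Zone=5, Type=1): row 9 → Reading = 801 ✓
(Zone=2, Type=8): row 10 → Reading = 798 ✓
Two rows agree on {Zone, Type} but differ on Reading, so {Zone, Type} -> Reading does not hold.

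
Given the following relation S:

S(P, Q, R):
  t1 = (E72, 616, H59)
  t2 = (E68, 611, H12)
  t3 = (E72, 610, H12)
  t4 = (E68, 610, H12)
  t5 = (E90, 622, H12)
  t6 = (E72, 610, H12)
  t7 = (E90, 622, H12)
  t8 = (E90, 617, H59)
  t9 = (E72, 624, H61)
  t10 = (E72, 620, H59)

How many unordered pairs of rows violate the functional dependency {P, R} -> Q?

2

(P=E72, R=H59): violating pairs (1,10) — 1 pair.
(P=E68, R=H12): violating pairs (2,4) — 1 pair.
(P=E72, R=H12): all 2 rows agree on Q — 0 pairs.
(P=E90, R=H12): all 2 rows agree on Q — 0 pairs.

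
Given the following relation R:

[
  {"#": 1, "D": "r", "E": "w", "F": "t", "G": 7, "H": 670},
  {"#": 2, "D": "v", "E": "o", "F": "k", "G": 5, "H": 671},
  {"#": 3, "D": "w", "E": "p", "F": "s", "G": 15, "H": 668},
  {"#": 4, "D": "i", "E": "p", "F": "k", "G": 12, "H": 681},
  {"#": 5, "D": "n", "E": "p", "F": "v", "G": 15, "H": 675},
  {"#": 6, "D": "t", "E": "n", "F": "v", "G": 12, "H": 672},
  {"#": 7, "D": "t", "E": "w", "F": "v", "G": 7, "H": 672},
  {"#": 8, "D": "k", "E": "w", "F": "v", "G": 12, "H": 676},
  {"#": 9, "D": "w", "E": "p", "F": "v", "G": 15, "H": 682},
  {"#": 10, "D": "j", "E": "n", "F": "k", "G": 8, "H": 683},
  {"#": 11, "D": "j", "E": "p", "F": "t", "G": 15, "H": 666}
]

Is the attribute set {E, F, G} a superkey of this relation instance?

No

Rows 5 and 9 have the same {E, F, G} value (E=p, F=v, G=15) but are distinct tuples, so {E, F, G} does not determine every attribute — not a superkey.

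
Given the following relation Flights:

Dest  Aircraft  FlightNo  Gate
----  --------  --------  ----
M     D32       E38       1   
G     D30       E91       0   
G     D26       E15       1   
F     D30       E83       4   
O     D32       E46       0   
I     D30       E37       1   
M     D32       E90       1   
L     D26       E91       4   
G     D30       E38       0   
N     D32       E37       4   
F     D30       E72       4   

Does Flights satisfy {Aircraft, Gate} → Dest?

Yes

(Aircraft=D32, Gate=1): 2 rows → Dest = M, M ✓
(Aircraft=D30, Gate=0): 2 rows → Dest = G, G ✓
(Aircraft=D26, Gate=1): 1 row → Dest = G ✓
(Aircraft=D30, Gate=4): 2 rows → Dest = F, F ✓
(Aircraft=D32, Gate=0): 1 row → Dest = O ✓
(Aircraft=D30, Gate=1): 1 row → Dest = I ✓
(Aircraft=D26, Gate=4): 1 row → Dest = L ✓
(Aircraft=D32, Gate=4): 1 row → Dest = N ✓
Every {Aircraft, Gate} value is associated with a single Dest value, so {Aircraft, Gate} → Dest holds.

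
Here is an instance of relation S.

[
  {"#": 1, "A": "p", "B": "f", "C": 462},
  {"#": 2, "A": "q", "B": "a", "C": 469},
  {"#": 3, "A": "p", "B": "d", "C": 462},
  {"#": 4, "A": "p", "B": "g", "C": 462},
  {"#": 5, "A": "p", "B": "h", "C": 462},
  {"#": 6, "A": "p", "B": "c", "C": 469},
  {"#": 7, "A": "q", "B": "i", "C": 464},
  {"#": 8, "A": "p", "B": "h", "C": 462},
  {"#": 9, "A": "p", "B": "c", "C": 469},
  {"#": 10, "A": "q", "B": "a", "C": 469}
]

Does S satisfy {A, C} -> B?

No

(A=p, C=462): rows 1, 3, 4, 5, 8 → B takes values {f, d, g, h} — violation
(A=q, C=469): rows 2, 10 → B = a, a ✓
(A=p, C=469): rows 6, 9 → B = c, c ✓
(A=q, C=464): row 7 → B = i ✓
Two rows agree on {A, C} but differ on B, so {A, C} -> B does not hold.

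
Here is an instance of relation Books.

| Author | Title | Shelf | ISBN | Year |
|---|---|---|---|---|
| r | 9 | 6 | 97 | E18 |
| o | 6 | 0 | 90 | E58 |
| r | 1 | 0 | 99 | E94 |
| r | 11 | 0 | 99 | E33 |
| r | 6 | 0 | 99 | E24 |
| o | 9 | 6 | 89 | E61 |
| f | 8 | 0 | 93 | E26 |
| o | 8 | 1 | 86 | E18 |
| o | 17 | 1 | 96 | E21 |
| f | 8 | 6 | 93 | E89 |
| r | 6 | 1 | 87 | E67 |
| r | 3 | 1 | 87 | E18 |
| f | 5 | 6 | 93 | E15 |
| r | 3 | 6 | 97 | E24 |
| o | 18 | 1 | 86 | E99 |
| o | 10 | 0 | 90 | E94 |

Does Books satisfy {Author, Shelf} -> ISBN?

No

(Author=r, Shelf=6): 2 rows → ISBN = 97, 97 ✓
(Author=o, Shelf=0): 2 rows → ISBN = 90, 90 ✓
(Author=r, Shelf=0): 3 rows → ISBN = 99, 99, 99 ✓
(Author=o, Shelf=6): 1 row → ISBN = 89 ✓
(Author=f, Shelf=0): 1 row → ISBN = 93 ✓
(Author=o, Shelf=1): 3 rows → ISBN takes values {86, 96} — violation
(Author=f, Shelf=6): 2 rows → ISBN = 93, 93 ✓
(Author=r, Shelf=1): 2 rows → ISBN = 87, 87 ✓
Two rows agree on {Author, Shelf} but differ on ISBN, so {Author, Shelf} -> ISBN does not hold.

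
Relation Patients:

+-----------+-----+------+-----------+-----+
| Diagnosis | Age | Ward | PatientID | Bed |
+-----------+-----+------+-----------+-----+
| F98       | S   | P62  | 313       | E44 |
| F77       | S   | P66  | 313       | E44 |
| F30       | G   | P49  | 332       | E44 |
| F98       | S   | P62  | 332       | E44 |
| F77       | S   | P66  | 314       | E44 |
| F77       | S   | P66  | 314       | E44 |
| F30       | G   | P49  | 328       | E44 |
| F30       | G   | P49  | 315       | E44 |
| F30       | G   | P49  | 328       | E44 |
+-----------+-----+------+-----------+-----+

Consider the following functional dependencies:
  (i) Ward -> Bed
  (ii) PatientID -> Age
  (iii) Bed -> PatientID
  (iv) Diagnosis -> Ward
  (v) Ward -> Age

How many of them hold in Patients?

(i) Ward -> Bed: every LHS value maps to a single RHS value — holds.
(ii) PatientID -> Age: PatientID=332: 2 rows → Age takes values {G, S} — violation — fails.
(iii) Bed -> PatientID: Bed=E44: 9 rows → PatientID takes values {313, 332, 314, 328, 315} — violation — fails.
(iv) Diagnosis -> Ward: every LHS value maps to a single RHS value — holds.
(v) Ward -> Age: every LHS value maps to a single RHS value — holds.
3 of the 5 dependencies hold.

3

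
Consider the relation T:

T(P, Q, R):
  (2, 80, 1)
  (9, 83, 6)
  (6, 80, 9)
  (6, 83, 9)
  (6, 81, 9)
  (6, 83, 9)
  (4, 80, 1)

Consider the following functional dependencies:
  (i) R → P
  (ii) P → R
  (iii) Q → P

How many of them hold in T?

1

(i) R → P: R=1: 2 rows → P takes values {2, 4} — violation — fails.
(ii) P → R: every LHS value maps to a single RHS value — holds.
(iii) Q → P: Q=80: 3 rows → P takes values {2, 6, 4} — violation; Q=83: 3 rows → P takes values {9, 6} — violation — fails.
1 of the 3 dependencies holds.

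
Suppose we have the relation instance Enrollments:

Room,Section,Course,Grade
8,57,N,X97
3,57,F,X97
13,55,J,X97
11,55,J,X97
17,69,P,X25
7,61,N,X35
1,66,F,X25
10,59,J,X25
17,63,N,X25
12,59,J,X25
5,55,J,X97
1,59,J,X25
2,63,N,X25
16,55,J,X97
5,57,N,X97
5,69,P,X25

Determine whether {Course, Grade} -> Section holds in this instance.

(Course=N, Grade=X97): 2 rows → Section = 57, 57 ✓
(Course=F, Grade=X97): 1 row → Section = 57 ✓
(Course=J, Grade=X97): 4 rows → Section = 55, 55, 55, 55 ✓
(Course=P, Grade=X25): 2 rows → Section = 69, 69 ✓
(Course=N, Grade=X35): 1 row → Section = 61 ✓
(Course=F, Grade=X25): 1 row → Section = 66 ✓
(Course=J, Grade=X25): 3 rows → Section = 59, 59, 59 ✓
(Course=N, Grade=X25): 2 rows → Section = 63, 63 ✓
Every {Course, Grade} value is associated with a single Section value, so {Course, Grade} -> Section holds.

Yes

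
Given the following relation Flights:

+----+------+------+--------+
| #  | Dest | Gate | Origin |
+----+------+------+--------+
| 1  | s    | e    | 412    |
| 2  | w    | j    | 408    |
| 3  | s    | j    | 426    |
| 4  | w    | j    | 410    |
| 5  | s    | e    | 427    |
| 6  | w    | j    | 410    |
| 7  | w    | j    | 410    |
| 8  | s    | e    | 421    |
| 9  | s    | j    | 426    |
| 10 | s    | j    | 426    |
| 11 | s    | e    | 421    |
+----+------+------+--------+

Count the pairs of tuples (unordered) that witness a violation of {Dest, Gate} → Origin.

(Dest=s, Gate=e): violating pairs (1,5), (1,8), (1,11), (5,8), (5,11) — 5 pairs.
(Dest=w, Gate=j): violating pairs (2,4), (2,6), (2,7) — 3 pairs.
(Dest=s, Gate=j): all 3 rows agree on Origin — 0 pairs.

8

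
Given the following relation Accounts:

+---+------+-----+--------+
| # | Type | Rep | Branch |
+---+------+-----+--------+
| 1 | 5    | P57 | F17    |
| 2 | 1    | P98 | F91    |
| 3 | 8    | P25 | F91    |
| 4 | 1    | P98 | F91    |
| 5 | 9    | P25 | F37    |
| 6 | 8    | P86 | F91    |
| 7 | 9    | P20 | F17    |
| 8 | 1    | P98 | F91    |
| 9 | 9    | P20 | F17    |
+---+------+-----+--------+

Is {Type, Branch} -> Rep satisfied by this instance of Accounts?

No

(Type=5, Branch=F17): row 1 → Rep = P57 ✓
(Type=1, Branch=F91): rows 2, 4, 8 → Rep = P98, P98, P98 ✓
(Type=8, Branch=F91): rows 3, 6 → Rep takes values {P25, P86} — violation
(Type=9, Branch=F37): row 5 → Rep = P25 ✓
(Type=9, Branch=F17): rows 7, 9 → Rep = P20, P20 ✓
Two rows agree on {Type, Branch} but differ on Rep, so {Type, Branch} -> Rep does not hold.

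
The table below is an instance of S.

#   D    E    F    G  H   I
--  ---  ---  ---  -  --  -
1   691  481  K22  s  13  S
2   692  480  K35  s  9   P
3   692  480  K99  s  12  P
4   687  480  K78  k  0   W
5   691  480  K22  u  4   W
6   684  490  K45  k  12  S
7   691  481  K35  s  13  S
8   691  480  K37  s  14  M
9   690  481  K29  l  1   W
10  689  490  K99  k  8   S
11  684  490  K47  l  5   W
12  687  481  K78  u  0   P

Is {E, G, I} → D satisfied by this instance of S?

(E=481, G=s, I=S): rows 1, 7 → D = 691, 691 ✓
(E=480, G=s, I=P): rows 2, 3 → D = 692, 692 ✓
(E=480, G=k, I=W): row 4 → D = 687 ✓
(E=480, G=u, I=W): row 5 → D = 691 ✓
(E=490, G=k, I=S): rows 6, 10 → D takes values {684, 689} — violation
(E=480, G=s, I=M): row 8 → D = 691 ✓
(E=481, G=l, I=W): row 9 → D = 690 ✓
(E=490, G=l, I=W): row 11 → D = 684 ✓
(E=481, G=u, I=P): row 12 → D = 687 ✓
Two rows agree on {E, G, I} but differ on D, so {E, G, I} → D does not hold.

No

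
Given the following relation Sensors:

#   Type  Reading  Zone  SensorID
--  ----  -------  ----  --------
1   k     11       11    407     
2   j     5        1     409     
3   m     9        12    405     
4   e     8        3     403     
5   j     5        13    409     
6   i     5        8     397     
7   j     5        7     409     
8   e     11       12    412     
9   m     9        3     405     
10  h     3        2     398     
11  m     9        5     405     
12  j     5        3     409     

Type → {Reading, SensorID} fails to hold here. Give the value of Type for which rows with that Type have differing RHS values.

Type=k: row 1 → {Reading,SensorID} = (11, 407) ✓
Type=j: rows 2, 5, 7, 12 → {Reading,SensorID} = (5, 409), (5, 409), (5, 409), (5, 409) ✓
Type=m: rows 3, 9, 11 → {Reading,SensorID} = (9, 405), (9, 405), (9, 405) ✓
Type=e: rows 4, 8 → {Reading,SensorID} takes values {(8, 403), (11, 412)} — violation
Type=i: row 6 → {Reading,SensorID} = (5, 397) ✓
Type=h: row 10 → {Reading,SensorID} = (3, 398) ✓
The only Type value with inconsistent RHS is Type=e.

e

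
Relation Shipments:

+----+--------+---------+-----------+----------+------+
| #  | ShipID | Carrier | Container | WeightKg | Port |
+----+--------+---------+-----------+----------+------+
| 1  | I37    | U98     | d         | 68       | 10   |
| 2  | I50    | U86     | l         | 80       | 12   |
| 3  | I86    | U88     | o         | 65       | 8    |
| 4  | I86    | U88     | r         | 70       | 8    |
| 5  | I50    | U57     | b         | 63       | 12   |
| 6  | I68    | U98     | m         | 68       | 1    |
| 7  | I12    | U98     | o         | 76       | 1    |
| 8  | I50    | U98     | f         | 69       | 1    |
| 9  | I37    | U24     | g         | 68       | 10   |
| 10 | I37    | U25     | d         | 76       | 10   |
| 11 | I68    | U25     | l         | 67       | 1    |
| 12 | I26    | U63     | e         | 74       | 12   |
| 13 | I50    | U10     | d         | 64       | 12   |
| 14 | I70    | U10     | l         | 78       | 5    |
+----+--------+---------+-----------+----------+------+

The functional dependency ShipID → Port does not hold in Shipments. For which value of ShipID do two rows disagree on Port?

I50

ShipID=I37: rows 1, 9, 10 → Port = 10, 10, 10 ✓
ShipID=I50: rows 2, 5, 8, 13 → Port takes values {12, 1} — violation
ShipID=I86: rows 3, 4 → Port = 8, 8 ✓
ShipID=I68: rows 6, 11 → Port = 1, 1 ✓
ShipID=I12: row 7 → Port = 1 ✓
ShipID=I26: row 12 → Port = 12 ✓
ShipID=I70: row 14 → Port = 5 ✓
The only ShipID value with inconsistent Port is ShipID=I50.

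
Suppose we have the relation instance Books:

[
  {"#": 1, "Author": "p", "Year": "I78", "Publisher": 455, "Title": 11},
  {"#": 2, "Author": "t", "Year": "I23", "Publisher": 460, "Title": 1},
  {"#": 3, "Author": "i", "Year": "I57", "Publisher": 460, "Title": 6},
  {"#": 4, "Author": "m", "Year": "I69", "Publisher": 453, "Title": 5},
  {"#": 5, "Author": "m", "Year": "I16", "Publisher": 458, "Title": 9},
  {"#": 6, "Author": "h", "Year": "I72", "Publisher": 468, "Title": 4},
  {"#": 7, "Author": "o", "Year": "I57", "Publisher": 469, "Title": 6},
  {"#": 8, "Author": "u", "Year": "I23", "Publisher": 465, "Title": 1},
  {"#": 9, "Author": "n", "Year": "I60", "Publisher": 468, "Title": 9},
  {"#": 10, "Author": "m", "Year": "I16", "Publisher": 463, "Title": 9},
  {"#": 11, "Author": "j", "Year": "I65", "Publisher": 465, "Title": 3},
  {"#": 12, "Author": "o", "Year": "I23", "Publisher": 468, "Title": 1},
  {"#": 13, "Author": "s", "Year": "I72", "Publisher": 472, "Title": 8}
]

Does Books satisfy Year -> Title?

No

Year=I78: row 1 → Title = 11 ✓
Year=I23: rows 2, 8, 12 → Title = 1, 1, 1 ✓
Year=I57: rows 3, 7 → Title = 6, 6 ✓
Year=I69: row 4 → Title = 5 ✓
Year=I16: rows 5, 10 → Title = 9, 9 ✓
Year=I72: rows 6, 13 → Title takes values {4, 8} — violation
Year=I60: row 9 → Title = 9 ✓
Year=I65: row 11 → Title = 3 ✓
Two rows agree on Year but differ on Title, so Year -> Title does not hold.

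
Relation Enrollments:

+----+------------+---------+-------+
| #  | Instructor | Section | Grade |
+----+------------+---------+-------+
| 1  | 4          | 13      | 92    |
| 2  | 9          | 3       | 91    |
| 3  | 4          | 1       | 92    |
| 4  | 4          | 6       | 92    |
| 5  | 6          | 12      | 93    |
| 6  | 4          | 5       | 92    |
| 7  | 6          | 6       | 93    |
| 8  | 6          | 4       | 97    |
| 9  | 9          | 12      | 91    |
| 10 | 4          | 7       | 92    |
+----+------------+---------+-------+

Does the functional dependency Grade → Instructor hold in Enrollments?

Yes

Grade=92: rows 1, 3, 4, 6, 10 → Instructor = 4, 4, 4, 4, 4 ✓
Grade=91: rows 2, 9 → Instructor = 9, 9 ✓
Grade=93: rows 5, 7 → Instructor = 6, 6 ✓
Grade=97: row 8 → Instructor = 6 ✓
Every Grade value is associated with a single Instructor value, so Grade → Instructor holds.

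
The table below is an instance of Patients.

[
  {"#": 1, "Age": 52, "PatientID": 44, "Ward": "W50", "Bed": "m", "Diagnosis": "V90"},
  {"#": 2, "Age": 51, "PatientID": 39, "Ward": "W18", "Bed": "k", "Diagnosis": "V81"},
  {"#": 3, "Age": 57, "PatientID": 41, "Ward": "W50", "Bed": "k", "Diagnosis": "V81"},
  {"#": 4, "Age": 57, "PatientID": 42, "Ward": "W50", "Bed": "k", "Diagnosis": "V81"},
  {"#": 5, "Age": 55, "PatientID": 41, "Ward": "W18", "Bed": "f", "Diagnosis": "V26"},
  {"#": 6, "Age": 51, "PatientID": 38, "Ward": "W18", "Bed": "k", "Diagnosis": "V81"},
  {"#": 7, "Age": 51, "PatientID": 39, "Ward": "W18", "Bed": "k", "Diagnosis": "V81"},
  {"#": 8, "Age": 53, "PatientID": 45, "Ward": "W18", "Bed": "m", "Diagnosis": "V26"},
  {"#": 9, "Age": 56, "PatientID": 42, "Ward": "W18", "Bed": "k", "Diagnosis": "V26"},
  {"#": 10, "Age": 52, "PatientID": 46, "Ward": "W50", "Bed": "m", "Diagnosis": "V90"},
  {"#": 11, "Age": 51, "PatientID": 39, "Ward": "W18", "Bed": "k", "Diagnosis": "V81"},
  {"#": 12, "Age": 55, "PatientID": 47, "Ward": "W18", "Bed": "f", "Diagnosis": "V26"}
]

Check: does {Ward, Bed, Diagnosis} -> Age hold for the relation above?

(Ward=W50, Bed=m, Diagnosis=V90): rows 1, 10 → Age = 52, 52 ✓
(Ward=W18, Bed=k, Diagnosis=V81): rows 2, 6, 7, 11 → Age = 51, 51, 51, 51 ✓
(Ward=W50, Bed=k, Diagnosis=V81): rows 3, 4 → Age = 57, 57 ✓
(Ward=W18, Bed=f, Diagnosis=V26): rows 5, 12 → Age = 55, 55 ✓
(Ward=W18, Bed=m, Diagnosis=V26): row 8 → Age = 53 ✓
(Ward=W18, Bed=k, Diagnosis=V26): row 9 → Age = 56 ✓
Every {Ward, Bed, Diagnosis} value is associated with a single Age value, so {Ward, Bed, Diagnosis} -> Age holds.

Yes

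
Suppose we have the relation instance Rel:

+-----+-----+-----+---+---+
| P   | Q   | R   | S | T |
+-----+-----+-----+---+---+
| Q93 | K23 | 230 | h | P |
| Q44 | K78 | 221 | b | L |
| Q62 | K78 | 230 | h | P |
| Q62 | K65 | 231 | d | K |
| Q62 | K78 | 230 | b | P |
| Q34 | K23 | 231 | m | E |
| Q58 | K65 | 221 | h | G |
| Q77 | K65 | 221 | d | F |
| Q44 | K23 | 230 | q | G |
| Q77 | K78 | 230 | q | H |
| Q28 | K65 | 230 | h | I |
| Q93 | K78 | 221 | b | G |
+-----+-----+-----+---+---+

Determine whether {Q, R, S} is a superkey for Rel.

No

Two distinct rows share (Q=K78, R=221, S=b), so {Q, R, S} does not determine every attribute — not a superkey.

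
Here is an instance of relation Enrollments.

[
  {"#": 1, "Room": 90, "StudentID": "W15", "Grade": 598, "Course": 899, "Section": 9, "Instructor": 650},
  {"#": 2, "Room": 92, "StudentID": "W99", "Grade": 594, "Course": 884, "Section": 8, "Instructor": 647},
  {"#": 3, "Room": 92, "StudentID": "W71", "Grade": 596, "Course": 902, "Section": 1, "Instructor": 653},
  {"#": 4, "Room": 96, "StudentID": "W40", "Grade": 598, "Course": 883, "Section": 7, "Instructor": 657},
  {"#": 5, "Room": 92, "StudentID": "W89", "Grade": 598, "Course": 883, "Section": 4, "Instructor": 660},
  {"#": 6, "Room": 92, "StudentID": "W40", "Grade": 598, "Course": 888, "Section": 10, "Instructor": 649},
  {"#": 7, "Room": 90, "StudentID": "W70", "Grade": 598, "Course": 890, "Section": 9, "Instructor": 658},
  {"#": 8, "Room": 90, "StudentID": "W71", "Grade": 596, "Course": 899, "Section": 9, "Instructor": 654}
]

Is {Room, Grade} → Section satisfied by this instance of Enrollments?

(Room=90, Grade=598): rows 1, 7 → Section = 9, 9 ✓
(Room=92, Grade=594): row 2 → Section = 8 ✓
(Room=92, Grade=596): row 3 → Section = 1 ✓
(Room=96, Grade=598): row 4 → Section = 7 ✓
(Room=92, Grade=598): rows 5, 6 → Section takes values {4, 10} — violation
(Room=90, Grade=596): row 8 → Section = 9 ✓
Two rows agree on {Room, Grade} but differ on Section, so {Room, Grade} → Section does not hold.

No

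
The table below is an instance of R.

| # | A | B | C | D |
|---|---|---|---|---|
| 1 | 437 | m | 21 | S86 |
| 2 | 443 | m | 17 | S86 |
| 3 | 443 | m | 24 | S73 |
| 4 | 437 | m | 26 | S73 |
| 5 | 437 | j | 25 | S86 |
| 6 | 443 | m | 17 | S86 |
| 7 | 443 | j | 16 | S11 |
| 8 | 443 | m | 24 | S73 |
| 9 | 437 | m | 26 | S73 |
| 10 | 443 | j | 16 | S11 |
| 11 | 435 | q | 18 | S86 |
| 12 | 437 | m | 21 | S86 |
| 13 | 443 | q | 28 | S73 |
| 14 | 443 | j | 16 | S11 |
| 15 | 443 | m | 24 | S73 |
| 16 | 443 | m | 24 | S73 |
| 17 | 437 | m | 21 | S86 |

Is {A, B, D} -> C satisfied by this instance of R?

Yes

(A=437, B=m, D=S86): rows 1, 12, 17 → C = 21, 21, 21 ✓
(A=443, B=m, D=S86): rows 2, 6 → C = 17, 17 ✓
(A=443, B=m, D=S73): rows 3, 8, 15, 16 → C = 24, 24, 24, 24 ✓
(A=437, B=m, D=S73): rows 4, 9 → C = 26, 26 ✓
(A=437, B=j, D=S86): row 5 → C = 25 ✓
(A=443, B=j, D=S11): rows 7, 10, 14 → C = 16, 16, 16 ✓
(A=435, B=q, D=S86): row 11 → C = 18 ✓
(A=443, B=q, D=S73): row 13 → C = 28 ✓
Every {A, B, D} value is associated with a single C value, so {A, B, D} -> C holds.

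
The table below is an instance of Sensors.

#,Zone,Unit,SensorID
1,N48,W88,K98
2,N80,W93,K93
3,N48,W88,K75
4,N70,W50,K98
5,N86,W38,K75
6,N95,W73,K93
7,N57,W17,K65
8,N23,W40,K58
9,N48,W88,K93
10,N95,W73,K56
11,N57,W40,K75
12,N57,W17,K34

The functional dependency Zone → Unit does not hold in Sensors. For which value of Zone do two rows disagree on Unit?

Zone=N48: rows 1, 3, 9 → Unit = W88, W88, W88 ✓
Zone=N80: row 2 → Unit = W93 ✓
Zone=N70: row 4 → Unit = W50 ✓
Zone=N86: row 5 → Unit = W38 ✓
Zone=N95: rows 6, 10 → Unit = W73, W73 ✓
Zone=N57: rows 7, 11, 12 → Unit takes values {W17, W40} — violation
Zone=N23: row 8 → Unit = W40 ✓
The only Zone value with inconsistent Unit is Zone=N57.

N57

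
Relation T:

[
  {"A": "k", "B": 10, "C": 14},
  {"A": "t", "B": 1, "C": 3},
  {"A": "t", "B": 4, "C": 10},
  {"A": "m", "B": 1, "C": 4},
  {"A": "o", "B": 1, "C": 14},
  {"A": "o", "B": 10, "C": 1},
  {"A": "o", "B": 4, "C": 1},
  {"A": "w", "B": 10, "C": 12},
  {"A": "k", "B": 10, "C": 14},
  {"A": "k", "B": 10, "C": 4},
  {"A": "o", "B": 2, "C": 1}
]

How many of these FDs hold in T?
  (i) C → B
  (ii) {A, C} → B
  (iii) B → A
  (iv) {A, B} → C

0

(i) C → B: C=14: 3 rows → B takes values {10, 1} — violation; C=4: 2 rows → B takes values {1, 10} — violation; C=1: 3 rows → B takes values {10, 4, 2} — violation — fails.
(ii) {A, C} → B: (A=o, C=1): 3 rows → B takes values {10, 4, 2} — violation — fails.
(iii) B → A: B=10: 5 rows → A takes values {k, o, w} — violation; B=1: 3 rows → A takes values {t, m, o} — violation; B=4: 2 rows → A takes values {t, o} — violation — fails.
(iv) {A, B} → C: (A=k, B=10): 3 rows → C takes values {14, 4} — violation — fails.
None of the 4 dependencies hold.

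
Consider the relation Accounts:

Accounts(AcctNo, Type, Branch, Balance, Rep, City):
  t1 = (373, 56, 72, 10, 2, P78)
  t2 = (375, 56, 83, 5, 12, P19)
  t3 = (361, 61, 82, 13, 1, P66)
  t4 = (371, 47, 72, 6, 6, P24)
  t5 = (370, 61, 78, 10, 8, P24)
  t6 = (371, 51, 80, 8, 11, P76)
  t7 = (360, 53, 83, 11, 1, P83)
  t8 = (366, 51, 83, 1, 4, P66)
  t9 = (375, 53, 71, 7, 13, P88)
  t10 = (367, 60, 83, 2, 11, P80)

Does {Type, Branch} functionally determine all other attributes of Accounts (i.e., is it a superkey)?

Yes

All 10 rows have distinct {Type, Branch} values, so {Type, Branch} → (all attributes) holds and {Type, Branch} is a superkey.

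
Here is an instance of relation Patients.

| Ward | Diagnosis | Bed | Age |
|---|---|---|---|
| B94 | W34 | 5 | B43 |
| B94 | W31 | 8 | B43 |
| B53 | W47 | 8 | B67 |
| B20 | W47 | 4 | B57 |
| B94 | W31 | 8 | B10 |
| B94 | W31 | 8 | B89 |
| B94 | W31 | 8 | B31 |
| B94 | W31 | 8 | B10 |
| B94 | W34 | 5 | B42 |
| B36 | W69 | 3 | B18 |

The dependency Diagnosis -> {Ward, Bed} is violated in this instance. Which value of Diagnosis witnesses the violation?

W47

Diagnosis=W34: 2 rows → {Ward,Bed} = (B94, 5), (B94, 5) ✓
Diagnosis=W31: 5 rows → {Ward,Bed} = (B94, 8), (B94, 8), (B94, 8), (B94, 8), (B94, 8) ✓
Diagnosis=W47: 2 rows → {Ward,Bed} takes values {(B53, 8), (B20, 4)} — violation
Diagnosis=W69: 1 row → {Ward,Bed} = (B36, 3) ✓
The only Diagnosis value with inconsistent RHS is Diagnosis=W47.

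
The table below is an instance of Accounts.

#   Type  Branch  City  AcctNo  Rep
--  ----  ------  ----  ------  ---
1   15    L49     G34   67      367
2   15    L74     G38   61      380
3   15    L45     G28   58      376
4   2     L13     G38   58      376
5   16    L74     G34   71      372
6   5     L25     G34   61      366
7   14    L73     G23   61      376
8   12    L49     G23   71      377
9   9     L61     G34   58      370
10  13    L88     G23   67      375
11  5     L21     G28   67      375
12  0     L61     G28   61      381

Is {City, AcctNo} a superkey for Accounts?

All 12 rows have distinct {City, AcctNo} values, so {City, AcctNo} → (all attributes) holds and {City, AcctNo} is a superkey.

Yes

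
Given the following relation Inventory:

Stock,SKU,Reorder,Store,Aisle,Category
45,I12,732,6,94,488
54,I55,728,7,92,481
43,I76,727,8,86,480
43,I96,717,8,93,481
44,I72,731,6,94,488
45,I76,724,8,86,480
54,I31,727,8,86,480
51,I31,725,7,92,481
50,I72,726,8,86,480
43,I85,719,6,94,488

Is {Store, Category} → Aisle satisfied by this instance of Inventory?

(Store=6, Category=488): 3 rows → Aisle = 94, 94, 94 ✓
(Store=7, Category=481): 2 rows → Aisle = 92, 92 ✓
(Store=8, Category=480): 4 rows → Aisle = 86, 86, 86, 86 ✓
(Store=8, Category=481): 1 row → Aisle = 93 ✓
Every {Store, Category} value is associated with a single Aisle value, so {Store, Category} → Aisle holds.

Yes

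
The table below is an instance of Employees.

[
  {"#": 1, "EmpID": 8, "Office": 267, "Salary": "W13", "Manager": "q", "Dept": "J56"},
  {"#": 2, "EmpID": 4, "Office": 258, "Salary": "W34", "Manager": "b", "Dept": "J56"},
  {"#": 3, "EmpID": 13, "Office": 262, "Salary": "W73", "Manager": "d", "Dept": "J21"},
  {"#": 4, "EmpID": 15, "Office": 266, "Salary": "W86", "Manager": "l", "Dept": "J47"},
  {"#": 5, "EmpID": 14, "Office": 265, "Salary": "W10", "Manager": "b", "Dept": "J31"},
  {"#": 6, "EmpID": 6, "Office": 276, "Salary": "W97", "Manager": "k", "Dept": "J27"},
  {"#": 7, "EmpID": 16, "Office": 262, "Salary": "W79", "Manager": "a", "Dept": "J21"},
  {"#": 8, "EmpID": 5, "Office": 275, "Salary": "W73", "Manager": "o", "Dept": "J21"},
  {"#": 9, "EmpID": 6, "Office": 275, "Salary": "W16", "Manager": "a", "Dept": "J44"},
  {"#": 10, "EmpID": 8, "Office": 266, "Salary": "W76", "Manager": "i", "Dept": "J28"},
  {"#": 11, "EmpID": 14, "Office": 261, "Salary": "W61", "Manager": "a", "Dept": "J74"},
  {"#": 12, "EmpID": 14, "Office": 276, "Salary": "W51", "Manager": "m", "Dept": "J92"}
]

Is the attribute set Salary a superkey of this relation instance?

No

Rows 3 and 8 have the same Salary value Salary=W73 but are distinct tuples, so Salary does not determine every attribute — not a superkey.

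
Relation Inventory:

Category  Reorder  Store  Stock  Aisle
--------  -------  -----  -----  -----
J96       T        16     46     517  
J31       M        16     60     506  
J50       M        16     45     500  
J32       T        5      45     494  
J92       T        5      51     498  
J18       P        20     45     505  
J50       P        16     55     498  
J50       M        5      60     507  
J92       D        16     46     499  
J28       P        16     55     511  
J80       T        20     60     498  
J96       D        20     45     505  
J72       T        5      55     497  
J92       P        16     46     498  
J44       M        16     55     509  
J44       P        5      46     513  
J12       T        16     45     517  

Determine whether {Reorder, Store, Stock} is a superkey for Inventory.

Two distinct rows share (Reorder=P, Store=16, Stock=55), so {Reorder, Store, Stock} does not determine every attribute — not a superkey.

No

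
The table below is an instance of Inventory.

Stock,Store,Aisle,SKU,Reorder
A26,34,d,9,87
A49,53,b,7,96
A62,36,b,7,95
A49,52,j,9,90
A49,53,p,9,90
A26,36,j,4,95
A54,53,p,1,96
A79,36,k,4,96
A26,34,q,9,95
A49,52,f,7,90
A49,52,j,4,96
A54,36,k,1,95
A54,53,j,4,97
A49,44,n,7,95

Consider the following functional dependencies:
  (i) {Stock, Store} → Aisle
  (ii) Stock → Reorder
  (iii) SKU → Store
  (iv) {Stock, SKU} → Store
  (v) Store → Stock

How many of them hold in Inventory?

0

(i) {Stock, Store} → Aisle: (Stock=A26, Store=34): 2 rows → Aisle takes values {d, q} — violation; (Stock=A49, Store=53): 2 rows → Aisle takes values {b, p} — violation; (Stock=A49, Store=52): 3 rows → Aisle takes values {j, f} — violation; (Stock=A54, Store=53): 2 rows → Aisle takes values {p, j} — violation — fails.
(ii) Stock → Reorder: Stock=A26: 3 rows → Reorder takes values {87, 95} — violation; Stock=A49: 6 rows → Reorder takes values {96, 90, 95} — violation; Stock=A54: 3 rows → Reorder takes values {96, 95, 97} — violation — fails.
(iii) SKU → Store: SKU=9: 4 rows → Store takes values {34, 52, 53} — violation; SKU=7: 4 rows → Store takes values {53, 36, 52, 44} — violation; SKU=4: 4 rows → Store takes values {36, 52, 53} — violation; SKU=1: 2 rows → Store takes values {53, 36} — violation — fails.
(iv) {Stock, SKU} → Store: (Stock=A49, SKU=7): 3 rows → Store takes values {53, 52, 44} — violation; (Stock=A49, SKU=9): 2 rows → Store takes values {52, 53} — violation; (Stock=A54, SKU=1): 2 rows → Store takes values {53, 36} — violation — fails.
(v) Store → Stock: Store=53: 4 rows → Stock takes values {A49, A54} — violation; Store=36: 4 rows → Stock takes values {A62, A26, A79, A54} — violation — fails.
None of the 5 dependencies hold.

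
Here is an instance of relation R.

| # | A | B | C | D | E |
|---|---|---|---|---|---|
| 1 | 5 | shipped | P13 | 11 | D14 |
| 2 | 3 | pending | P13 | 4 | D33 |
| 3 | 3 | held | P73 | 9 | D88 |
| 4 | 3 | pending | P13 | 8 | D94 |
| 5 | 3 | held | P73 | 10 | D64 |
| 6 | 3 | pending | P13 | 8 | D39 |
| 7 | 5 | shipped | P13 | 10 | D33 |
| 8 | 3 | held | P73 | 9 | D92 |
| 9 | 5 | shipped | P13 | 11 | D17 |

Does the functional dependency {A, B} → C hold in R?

(A=5, B=shipped): rows 1, 7, 9 → C = P13, P13, P13 ✓
(A=3, B=pending): rows 2, 4, 6 → C = P13, P13, P13 ✓
(A=3, B=held): rows 3, 5, 8 → C = P73, P73, P73 ✓
Every {A, B} value is associated with a single C value, so {A, B} → C holds.

Yes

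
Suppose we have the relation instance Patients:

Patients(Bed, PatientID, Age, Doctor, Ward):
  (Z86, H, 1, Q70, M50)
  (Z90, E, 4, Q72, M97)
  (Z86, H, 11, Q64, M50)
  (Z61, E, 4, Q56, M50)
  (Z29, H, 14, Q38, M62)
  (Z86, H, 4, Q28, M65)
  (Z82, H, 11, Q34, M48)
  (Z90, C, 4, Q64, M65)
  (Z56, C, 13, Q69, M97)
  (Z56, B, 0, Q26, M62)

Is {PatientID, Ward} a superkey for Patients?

No

Two distinct rows share (PatientID=H, Ward=M50), so {PatientID, Ward} does not determine every attribute — not a superkey.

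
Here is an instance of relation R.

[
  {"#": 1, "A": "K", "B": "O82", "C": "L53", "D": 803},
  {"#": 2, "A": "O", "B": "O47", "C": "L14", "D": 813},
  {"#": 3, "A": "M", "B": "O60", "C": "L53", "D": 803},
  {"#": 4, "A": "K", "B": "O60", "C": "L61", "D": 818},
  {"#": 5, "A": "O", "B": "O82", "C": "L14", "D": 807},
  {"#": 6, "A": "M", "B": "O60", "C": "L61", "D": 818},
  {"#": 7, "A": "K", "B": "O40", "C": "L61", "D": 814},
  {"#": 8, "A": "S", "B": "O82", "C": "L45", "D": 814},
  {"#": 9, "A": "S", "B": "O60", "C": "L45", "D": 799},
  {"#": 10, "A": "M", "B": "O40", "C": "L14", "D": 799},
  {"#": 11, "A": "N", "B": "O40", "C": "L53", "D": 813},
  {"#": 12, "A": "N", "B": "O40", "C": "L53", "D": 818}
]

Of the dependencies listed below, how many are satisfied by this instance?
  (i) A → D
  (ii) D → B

0

(i) A → D: A=K: rows 1, 4, 7 → D takes values {803, 818, 814} — violation; A=O: rows 2, 5 → D takes values {813, 807} — violation; A=M: rows 3, 6, 10 → D takes values {803, 818, 799} — violation; A=S: rows 8, 9 → D takes values {814, 799} — violation; A=N: rows 11, 12 → D takes values {813, 818} — violation — fails.
(ii) D → B: D=803: rows 1, 3 → B takes values {O82, O60} — violation; D=813: rows 2, 11 → B takes values {O47, O40} — violation; D=818: rows 4, 6, 12 → B takes values {O60, O40} — violation; D=814: rows 7, 8 → B takes values {O40, O82} — violation; D=799: rows 9, 10 → B takes values {O60, O40} — violation — fails.
None of the 2 dependencies hold.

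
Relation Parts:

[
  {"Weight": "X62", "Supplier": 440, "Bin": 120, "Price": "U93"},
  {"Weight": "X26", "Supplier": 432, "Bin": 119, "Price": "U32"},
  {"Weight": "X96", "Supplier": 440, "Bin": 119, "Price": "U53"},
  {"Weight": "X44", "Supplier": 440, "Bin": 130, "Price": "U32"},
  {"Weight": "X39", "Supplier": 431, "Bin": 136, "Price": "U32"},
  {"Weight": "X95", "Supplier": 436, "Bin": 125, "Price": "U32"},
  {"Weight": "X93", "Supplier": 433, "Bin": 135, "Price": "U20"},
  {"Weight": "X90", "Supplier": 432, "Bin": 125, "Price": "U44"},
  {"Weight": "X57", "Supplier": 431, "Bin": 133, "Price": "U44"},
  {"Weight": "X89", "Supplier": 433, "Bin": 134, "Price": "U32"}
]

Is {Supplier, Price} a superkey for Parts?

Yes

All 10 rows have distinct {Supplier, Price} values, so {Supplier, Price} → (all attributes) holds and {Supplier, Price} is a superkey.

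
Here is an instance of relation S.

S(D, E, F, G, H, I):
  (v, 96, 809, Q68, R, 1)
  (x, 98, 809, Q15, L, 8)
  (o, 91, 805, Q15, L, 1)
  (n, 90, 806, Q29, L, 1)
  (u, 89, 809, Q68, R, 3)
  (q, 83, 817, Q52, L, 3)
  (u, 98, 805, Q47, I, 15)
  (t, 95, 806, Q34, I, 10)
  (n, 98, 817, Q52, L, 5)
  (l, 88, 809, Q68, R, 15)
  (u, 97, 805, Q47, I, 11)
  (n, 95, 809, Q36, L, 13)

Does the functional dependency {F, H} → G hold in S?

(F=809, H=R): 3 rows → G = Q68, Q68, Q68 ✓
(F=809, H=L): 2 rows → G takes values {Q15, Q36} — violation
(F=805, H=L): 1 row → G = Q15 ✓
(F=806, H=L): 1 row → G = Q29 ✓
(F=817, H=L): 2 rows → G = Q52, Q52 ✓
(F=805, H=I): 2 rows → G = Q47, Q47 ✓
(F=806, H=I): 1 row → G = Q34 ✓
Two rows agree on {F, H} but differ on G, so {F, H} → G does not hold.

No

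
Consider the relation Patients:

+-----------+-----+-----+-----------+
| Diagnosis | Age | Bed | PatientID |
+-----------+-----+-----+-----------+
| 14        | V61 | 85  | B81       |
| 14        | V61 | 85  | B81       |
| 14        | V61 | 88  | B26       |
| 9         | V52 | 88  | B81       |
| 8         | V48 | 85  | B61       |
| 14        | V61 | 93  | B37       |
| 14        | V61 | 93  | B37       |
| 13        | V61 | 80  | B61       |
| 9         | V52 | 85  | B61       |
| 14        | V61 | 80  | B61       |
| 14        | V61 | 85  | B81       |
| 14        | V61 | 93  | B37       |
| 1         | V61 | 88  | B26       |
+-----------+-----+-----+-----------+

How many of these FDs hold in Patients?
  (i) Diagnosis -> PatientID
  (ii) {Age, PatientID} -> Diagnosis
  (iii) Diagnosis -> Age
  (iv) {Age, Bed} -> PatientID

2

(i) Diagnosis -> PatientID: Diagnosis=14: 8 rows → PatientID takes values {B81, B26, B37, B61} — violation; Diagnosis=9: 2 rows → PatientID takes values {B81, B61} — violation — fails.
(ii) {Age, PatientID} -> Diagnosis: (Age=V61, PatientID=B26): 2 rows → Diagnosis takes values {14, 1} — violation; (Age=V61, PatientID=B61): 2 rows → Diagnosis takes values {13, 14} — violation — fails.
(iii) Diagnosis -> Age: every LHS value maps to a single RHS value — holds.
(iv) {Age, Bed} -> PatientID: every LHS value maps to a single RHS value — holds.
2 of the 4 dependencies hold.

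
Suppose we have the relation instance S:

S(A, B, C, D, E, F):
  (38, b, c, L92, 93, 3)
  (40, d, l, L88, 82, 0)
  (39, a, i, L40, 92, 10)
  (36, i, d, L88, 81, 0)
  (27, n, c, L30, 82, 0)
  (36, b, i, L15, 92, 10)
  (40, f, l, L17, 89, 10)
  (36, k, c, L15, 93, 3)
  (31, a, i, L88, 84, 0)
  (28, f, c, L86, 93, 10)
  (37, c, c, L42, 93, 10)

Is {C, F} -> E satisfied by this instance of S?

Yes

(C=c, F=3): 2 rows → E = 93, 93 ✓
(C=l, F=0): 1 row → E = 82 ✓
(C=i, F=10): 2 rows → E = 92, 92 ✓
(C=d, F=0): 1 row → E = 81 ✓
(C=c, F=0): 1 row → E = 82 ✓
(C=l, F=10): 1 row → E = 89 ✓
(C=i, F=0): 1 row → E = 84 ✓
(C=c, F=10): 2 rows → E = 93, 93 ✓
Every {C, F} value is associated with a single E value, so {C, F} -> E holds.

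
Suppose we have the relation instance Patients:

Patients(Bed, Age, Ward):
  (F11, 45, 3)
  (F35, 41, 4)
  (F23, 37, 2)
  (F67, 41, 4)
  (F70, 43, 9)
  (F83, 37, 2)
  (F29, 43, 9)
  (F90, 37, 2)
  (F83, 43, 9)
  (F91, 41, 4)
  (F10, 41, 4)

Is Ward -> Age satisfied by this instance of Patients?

Ward=3: 1 row → Age = 45 ✓
Ward=4: 4 rows → Age = 41, 41, 41, 41 ✓
Ward=2: 3 rows → Age = 37, 37, 37 ✓
Ward=9: 3 rows → Age = 43, 43, 43 ✓
Every Ward value is associated with a single Age value, so Ward -> Age holds.

Yes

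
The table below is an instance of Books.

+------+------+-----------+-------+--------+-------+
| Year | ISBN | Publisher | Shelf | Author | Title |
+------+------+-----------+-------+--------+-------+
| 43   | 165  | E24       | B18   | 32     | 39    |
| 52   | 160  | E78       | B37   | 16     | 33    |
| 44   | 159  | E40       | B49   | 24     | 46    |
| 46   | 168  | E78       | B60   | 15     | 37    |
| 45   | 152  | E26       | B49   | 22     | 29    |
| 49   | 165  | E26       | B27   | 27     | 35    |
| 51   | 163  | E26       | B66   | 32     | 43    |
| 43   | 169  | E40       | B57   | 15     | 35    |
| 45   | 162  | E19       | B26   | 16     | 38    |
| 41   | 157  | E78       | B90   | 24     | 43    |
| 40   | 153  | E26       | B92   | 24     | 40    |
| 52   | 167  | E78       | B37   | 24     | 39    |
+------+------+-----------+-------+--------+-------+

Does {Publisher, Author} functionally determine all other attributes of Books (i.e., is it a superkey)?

No

Two distinct rows share (Publisher=E78, Author=24), so {Publisher, Author} does not determine every attribute — not a superkey.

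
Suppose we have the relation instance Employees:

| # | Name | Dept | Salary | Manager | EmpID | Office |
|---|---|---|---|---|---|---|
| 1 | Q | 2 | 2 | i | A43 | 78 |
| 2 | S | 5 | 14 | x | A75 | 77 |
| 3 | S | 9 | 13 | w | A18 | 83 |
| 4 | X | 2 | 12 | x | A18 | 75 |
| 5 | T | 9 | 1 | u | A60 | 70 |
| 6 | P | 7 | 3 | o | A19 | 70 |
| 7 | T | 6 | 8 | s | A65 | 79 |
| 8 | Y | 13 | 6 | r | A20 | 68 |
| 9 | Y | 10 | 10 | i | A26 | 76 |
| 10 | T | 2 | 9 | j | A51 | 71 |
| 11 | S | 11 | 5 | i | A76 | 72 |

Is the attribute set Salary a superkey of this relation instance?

Yes

All 11 rows have distinct Salary values, so Salary → (all attributes) holds and Salary is a superkey.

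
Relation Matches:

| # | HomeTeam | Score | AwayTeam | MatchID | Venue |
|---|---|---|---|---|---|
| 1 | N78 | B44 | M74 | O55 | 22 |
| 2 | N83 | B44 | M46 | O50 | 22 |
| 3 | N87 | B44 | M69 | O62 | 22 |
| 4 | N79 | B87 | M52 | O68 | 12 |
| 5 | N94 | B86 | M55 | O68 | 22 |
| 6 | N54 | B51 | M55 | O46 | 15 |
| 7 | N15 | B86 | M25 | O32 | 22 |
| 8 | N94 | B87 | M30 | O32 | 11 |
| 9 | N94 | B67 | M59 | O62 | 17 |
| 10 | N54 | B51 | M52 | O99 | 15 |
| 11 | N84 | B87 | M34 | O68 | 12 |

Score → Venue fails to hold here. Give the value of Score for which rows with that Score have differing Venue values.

Score=B44: rows 1, 2, 3 → Venue = 22, 22, 22 ✓
Score=B87: rows 4, 8, 11 → Venue takes values {12, 11} — violation
Score=B86: rows 5, 7 → Venue = 22, 22 ✓
Score=B51: rows 6, 10 → Venue = 15, 15 ✓
Score=B67: row 9 → Venue = 17 ✓
The only Score value with inconsistent Venue is Score=B87.

B87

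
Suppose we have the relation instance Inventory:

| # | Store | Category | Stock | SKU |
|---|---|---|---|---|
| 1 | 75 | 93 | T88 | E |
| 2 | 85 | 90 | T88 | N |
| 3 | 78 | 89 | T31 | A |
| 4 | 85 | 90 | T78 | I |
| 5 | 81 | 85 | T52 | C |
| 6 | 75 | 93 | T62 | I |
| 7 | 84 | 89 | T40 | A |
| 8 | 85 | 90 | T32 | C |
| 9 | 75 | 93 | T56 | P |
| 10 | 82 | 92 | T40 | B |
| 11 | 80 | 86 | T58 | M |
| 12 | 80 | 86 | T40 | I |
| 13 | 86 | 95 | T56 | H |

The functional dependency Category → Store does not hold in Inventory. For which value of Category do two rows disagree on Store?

89

Category=93: rows 1, 6, 9 → Store = 75, 75, 75 ✓
Category=90: rows 2, 4, 8 → Store = 85, 85, 85 ✓
Category=89: rows 3, 7 → Store takes values {78, 84} — violation
Category=85: row 5 → Store = 81 ✓
Category=92: row 10 → Store = 82 ✓
Category=86: rows 11, 12 → Store = 80, 80 ✓
Category=95: row 13 → Store = 86 ✓
The only Category value with inconsistent Store is Category=89.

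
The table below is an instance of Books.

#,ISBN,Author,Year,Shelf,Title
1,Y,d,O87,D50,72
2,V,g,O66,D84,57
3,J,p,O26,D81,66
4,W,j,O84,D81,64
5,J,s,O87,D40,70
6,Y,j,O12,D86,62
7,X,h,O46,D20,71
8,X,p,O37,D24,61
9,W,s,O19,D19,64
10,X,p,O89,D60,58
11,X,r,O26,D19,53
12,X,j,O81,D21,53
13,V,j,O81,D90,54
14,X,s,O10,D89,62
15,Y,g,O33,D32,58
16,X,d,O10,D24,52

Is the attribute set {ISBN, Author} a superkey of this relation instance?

Rows 8 and 10 have the same {ISBN, Author} value (ISBN=X, Author=p) but are distinct tuples, so {ISBN, Author} does not determine every attribute — not a superkey.

No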